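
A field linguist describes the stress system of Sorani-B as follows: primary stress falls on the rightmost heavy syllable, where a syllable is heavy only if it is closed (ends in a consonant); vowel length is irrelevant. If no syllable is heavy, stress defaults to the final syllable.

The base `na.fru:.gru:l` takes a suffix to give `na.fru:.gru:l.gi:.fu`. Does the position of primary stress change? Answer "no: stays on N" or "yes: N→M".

no: stays on 3

Base `na.fru:.gru:l` (3 syllables):
  Weights: 1 na L, 2 fru: L, 3 gru:l H.
  Heavy syllables in the domain: 3. The rightmost is syllable 3 (gru:l).
  → primary stress on syllable 3.
Suffixed `na.fru:.gru:l.gi:.fu` (5 syllables):
  Weights: 1 na L, 2 fru: L, 3 gru:l H, 4 gi: L, 5 fu L.
  Heavy syllables in the domain: 3. The rightmost is syllable 3 (gru:l).
  → primary stress on syllable 3.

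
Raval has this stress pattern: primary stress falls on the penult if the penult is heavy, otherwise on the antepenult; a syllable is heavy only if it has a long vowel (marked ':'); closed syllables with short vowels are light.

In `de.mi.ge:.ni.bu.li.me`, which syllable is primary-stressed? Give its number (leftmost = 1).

5

Weights: 5 bu L, 6 li L, 7 me L.
The penult (syllable 6, li) is light, so stress falls on the antepenult (syllable 5, bu).
Primary stress: syllable 5 → de.mi.ge:.ni.ˈbu.li.me.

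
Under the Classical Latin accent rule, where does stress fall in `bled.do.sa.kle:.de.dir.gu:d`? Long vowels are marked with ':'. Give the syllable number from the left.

6

Classical Latin: stress the penult if heavy (long vowel or closed), else the antepenult.
Weights: 5 de L, 6 dir H, 7 gu:d H.
The penult (syllable 6, dir) is heavy, so it takes stress.
Stress on syllable 6: bled.do.sa.kle:.de.ˈdir.gu:d.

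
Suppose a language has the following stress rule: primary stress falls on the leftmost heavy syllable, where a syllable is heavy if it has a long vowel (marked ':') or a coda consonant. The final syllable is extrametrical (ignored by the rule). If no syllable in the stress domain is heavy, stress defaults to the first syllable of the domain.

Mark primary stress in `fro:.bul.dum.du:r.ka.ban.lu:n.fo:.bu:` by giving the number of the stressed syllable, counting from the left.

1

The final syllable (9, bu:) is extrametrical; the stress domain is syllables 1–8.
Weights: 1 fro: H, 2 bul H, 3 dum H, 4 du:r H, 5 ka L, 6 ban H, 7 lu:n H, 8 fo: H.
Heavy syllables in the domain: 1, 2, 3, 4, 6, 7, 8. The leftmost is syllable 1 (fro:).
Primary stress: syllable 1 → ˈfro:.bul.dum.du:r.ka.ban.lu:n.fo:.bu:.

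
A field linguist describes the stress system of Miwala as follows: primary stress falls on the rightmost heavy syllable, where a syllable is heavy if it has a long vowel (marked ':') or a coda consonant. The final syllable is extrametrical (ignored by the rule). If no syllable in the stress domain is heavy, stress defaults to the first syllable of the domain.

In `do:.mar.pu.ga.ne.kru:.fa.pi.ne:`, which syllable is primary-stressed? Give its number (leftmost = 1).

6

The final syllable (9, ne:) is extrametrical; the stress domain is syllables 1–8.
Weights: 1 do: H, 2 mar H, 3 pu L, 4 ga L, 5 ne L, 6 kru: H, 7 fa L, 8 pi L.
Heavy syllables in the domain: 1, 2, 6. The rightmost is syllable 6 (kru:).
Primary stress: syllable 6 → do:.mar.pu.ga.ne.ˈkru:.fa.pi.ne:.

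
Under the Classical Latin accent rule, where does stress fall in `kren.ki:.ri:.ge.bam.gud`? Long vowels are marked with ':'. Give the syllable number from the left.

5

Classical Latin: stress the penult if heavy (long vowel or closed), else the antepenult.
Weights: 4 ge L, 5 bam H, 6 gud H.
The penult (syllable 5, bam) is heavy, so it takes stress.
Stress on syllable 5: kren.ki:.ri:.ge.ˈbam.gud.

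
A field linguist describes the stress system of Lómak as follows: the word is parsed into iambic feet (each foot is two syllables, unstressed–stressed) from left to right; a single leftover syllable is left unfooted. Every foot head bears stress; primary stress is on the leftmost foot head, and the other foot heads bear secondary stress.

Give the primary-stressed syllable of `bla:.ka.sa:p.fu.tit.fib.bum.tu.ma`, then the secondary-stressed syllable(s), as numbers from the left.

primary 2, secondary 4, 6, 8

Parse left to right into iambic (σˈσ) feet: (bla:.ˈka) (sa:p.ˈfu) (tit.ˈfib) (bum.ˈtu) ma. Syllable 9 is left unfooted.
Foot heads (stressed positions): 2, 4, 6, 8.
End Rule Leftmost: primary stress on the leftmost head = syllable 2.
Secondary stress on 4, 6, 8: bla:.ˈka.sa:p.ˌfu.tit.ˌfib.bum.ˌtu.ma.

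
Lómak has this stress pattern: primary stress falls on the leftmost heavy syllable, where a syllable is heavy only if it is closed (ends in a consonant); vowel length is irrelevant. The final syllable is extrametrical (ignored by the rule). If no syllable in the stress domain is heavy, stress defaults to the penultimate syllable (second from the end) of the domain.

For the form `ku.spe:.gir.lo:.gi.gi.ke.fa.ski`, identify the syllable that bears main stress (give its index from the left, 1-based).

3

The final syllable (9, ski) is extrametrical; the stress domain is syllables 1–8.
Weights: 1 ku L, 2 spe: L, 3 gir H, 4 lo: L, 5 gi L, 6 gi L, 7 ke L, 8 fa L.
Heavy syllables in the domain: 3. The leftmost is syllable 3 (gir).
Primary stress: syllable 3 → ku.spe:.ˈgir.lo:.gi.gi.ke.fa.ski.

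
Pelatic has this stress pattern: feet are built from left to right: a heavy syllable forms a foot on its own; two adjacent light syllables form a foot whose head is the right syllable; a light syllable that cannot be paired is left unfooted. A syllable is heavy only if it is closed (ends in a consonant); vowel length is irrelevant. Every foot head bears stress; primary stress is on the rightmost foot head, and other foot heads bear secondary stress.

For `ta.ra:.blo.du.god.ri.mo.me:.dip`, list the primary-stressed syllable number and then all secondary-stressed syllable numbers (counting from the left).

Weights: 1 ta L, 2 ra: L, 3 blo L, 4 du L, 5 god H, 6 ri L, 7 mo L, 8 me: L, 9 dip H.
Parse left to right (heavy = foot alone; LL = one foot; stranded L unfooted): (ta.ˈra:) (blo.ˈdu) (ˈgod) (ri.ˈmo) me: (ˈdip).
Foot heads: 2, 4, 5, 7, 9.
Primary stress on the rightmost head = syllable 9.
Secondary stress on 2, 4, 5, 7: ta.ˌra:.blo.ˌdu.ˌgod.ri.ˌmo.me:.ˈdip.

primary 9, secondary 2, 4, 5, 7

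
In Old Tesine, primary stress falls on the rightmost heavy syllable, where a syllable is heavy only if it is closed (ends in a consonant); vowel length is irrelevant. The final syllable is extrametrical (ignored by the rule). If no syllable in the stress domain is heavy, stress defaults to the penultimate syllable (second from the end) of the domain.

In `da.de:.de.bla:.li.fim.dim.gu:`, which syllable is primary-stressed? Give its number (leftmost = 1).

The final syllable (8, gu:) is extrametrical; the stress domain is syllables 1–7.
Weights: 1 da L, 2 de: L, 3 de L, 4 bla: L, 5 li L, 6 fim H, 7 dim H.
Heavy syllables in the domain: 6, 7. The rightmost is syllable 7 (dim).
Primary stress: syllable 7 → da.de:.de.bla:.li.fim.ˈdim.gu:.

7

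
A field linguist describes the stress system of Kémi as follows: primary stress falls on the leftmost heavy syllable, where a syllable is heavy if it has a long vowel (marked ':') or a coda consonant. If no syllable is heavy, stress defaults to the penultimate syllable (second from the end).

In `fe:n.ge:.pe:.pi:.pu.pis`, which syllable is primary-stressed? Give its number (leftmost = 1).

Weights: 1 fe:n H, 2 ge: H, 3 pe: H, 4 pi: H, 5 pu L, 6 pis H.
Heavy syllables in the domain: 1, 2, 3, 4, 6. The leftmost is syllable 1 (fe:n).
Primary stress: syllable 1 → ˈfe:n.ge:.pe:.pi:.pu.pis.

1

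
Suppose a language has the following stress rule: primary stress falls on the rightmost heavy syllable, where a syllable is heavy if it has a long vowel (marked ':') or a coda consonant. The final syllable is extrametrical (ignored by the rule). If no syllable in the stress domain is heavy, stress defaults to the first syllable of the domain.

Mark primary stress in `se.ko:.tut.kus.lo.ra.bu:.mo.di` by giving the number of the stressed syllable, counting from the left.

7

The final syllable (9, di) is extrametrical; the stress domain is syllables 1–8.
Weights: 1 se L, 2 ko: H, 3 tut H, 4 kus H, 5 lo L, 6 ra L, 7 bu: H, 8 mo L.
Heavy syllables in the domain: 2, 3, 4, 7. The rightmost is syllable 7 (bu:).
Primary stress: syllable 7 → se.ko:.tut.kus.lo.ra.ˈbu:.mo.di.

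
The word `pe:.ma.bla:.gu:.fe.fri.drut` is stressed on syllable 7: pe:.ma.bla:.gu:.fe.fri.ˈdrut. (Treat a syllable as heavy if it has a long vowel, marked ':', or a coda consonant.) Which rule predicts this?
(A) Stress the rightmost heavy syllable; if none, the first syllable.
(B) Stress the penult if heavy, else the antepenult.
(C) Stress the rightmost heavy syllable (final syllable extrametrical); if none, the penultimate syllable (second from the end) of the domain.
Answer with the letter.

A

Rule A → syllable 7 ✓.
Rule B → syllable 5 (observed: 7).
Rule C → syllable 4 (observed: 7).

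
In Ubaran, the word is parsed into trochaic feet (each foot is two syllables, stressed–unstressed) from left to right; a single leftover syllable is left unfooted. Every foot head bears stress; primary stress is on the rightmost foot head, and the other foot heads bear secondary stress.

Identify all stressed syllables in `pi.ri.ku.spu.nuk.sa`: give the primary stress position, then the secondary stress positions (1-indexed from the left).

Parse left to right into trochaic (ˈσσ) feet: (ˈpi.ri) (ˈku.spu) (ˈnuk.sa).
Foot heads (stressed positions): 1, 3, 5.
End Rule Rightmost: primary stress on the rightmost head = syllable 5.
Secondary stress on 1, 3: ˌpi.ri.ˌku.spu.ˈnuk.sa.

primary 5, secondary 1, 3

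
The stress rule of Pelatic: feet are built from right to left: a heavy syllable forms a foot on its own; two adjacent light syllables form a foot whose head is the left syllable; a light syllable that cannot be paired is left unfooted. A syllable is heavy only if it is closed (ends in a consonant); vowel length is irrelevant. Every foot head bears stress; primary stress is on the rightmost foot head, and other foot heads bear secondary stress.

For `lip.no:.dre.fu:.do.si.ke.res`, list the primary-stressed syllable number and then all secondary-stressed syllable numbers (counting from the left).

primary 8, secondary 1, 2, 4, 6

Weights: 1 lip H, 2 no: L, 3 dre L, 4 fu: L, 5 do L, 6 si L, 7 ke L, 8 res H.
Parse right to left (heavy = foot alone; LL = one foot; stranded L unfooted): (ˈlip) (ˈno:.dre) (ˈfu:.do) (ˈsi.ke) (ˈres).
Foot heads: 1, 2, 4, 6, 8.
Primary stress on the rightmost head = syllable 8.
Secondary stress on 1, 2, 4, 6: ˌlip.ˌno:.dre.ˌfu:.do.ˌsi.ke.ˈres.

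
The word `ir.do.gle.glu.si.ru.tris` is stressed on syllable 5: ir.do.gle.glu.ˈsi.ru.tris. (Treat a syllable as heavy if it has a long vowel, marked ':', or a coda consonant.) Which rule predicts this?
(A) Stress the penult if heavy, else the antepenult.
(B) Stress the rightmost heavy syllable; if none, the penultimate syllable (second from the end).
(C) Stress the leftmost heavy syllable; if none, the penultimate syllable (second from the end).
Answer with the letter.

A

Rule A → syllable 5 ✓.
Rule B → syllable 7 (observed: 5).
Rule C → syllable 1 (observed: 5).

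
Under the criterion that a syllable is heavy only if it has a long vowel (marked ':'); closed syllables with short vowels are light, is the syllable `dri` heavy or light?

`dri`: short vowel, open (no coda). Short vowel → light.

light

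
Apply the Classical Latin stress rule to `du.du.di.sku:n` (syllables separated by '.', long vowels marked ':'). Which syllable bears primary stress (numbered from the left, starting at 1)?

2

Classical Latin: stress the penult if heavy (long vowel or closed), else the antepenult.
Weights: 2 du L, 3 di L, 4 sku:n H.
The penult (syllable 3, di) is light, so stress falls on the antepenult (syllable 2, du).
Stress on syllable 2: du.ˈdu.di.sku:n.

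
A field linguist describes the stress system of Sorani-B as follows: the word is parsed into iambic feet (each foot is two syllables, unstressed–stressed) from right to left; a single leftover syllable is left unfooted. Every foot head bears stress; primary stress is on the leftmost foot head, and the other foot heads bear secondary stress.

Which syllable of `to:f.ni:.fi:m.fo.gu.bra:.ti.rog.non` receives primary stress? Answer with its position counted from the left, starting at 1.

3

Parse right to left into iambic (σˈσ) feet: to:f (ni:.ˈfi:m) (fo.ˈgu) (bra:.ˈti) (rog.ˈnon). Syllable 1 is left unfooted.
Foot heads (stressed positions): 3, 5, 7, 9.
End Rule Leftmost: primary stress on the leftmost head = syllable 3.
Primary stress: syllable 3 → to:f.ni:.ˈfi:m.fo.gu.bra:.ti.rog.non.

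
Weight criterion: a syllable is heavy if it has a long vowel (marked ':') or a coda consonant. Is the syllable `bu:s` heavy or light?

heavy

`bu:s`: long vowel, closed (coda /s/). Long vowel and closed → heavy.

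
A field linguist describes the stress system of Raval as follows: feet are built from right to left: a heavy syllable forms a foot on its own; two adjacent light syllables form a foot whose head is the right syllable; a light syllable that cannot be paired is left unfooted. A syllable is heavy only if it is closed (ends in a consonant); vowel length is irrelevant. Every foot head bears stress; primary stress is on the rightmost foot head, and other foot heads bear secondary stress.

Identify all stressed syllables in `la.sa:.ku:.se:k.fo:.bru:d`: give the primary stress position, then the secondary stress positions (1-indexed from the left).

Weights: 1 la L, 2 sa: L, 3 ku: L, 4 se:k H, 5 fo: L, 6 bru:d H.
Parse right to left (heavy = foot alone; LL = one foot; stranded L unfooted): la (sa:.ˈku:) (ˈse:k) fo: (ˈbru:d).
Foot heads: 3, 4, 6.
Primary stress on the rightmost head = syllable 6.
Secondary stress on 3, 4: la.sa:.ˌku:.ˌse:k.fo:.ˈbru:d.

primary 6, secondary 3, 4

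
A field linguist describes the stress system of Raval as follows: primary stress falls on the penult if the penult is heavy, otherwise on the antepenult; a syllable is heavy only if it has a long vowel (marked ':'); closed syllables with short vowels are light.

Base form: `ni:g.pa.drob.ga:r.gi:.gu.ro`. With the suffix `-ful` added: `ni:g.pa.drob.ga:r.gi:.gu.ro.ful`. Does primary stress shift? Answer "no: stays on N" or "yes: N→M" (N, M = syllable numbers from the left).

yes: 5→6

Base `ni:g.pa.drob.ga:r.gi:.gu.ro` (7 syllables):
  Weights: 5 gi: H, 6 gu L, 7 ro L.
  The penult (syllable 6, gu) is light, so stress falls on the antepenult (syllable 5, gi:).
  → primary stress on syllable 5.
Suffixed `ni:g.pa.drob.ga:r.gi:.gu.ro.ful` (8 syllables):
  Weights: 6 gu L, 7 ro L, 8 ful L.
  The penult (syllable 7, ro) is light, so stress falls on the antepenult (syllable 6, gu).
  → primary stress on syllable 6.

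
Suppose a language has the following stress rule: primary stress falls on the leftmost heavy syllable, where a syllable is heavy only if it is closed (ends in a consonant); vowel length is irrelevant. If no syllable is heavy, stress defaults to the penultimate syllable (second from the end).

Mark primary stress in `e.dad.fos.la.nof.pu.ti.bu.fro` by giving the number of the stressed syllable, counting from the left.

Weights: 1 e L, 2 dad H, 3 fos H, 4 la L, 5 nof H, 6 pu L, 7 ti L, 8 bu L, 9 fro L.
Heavy syllables in the domain: 2, 3, 5. The leftmost is syllable 2 (dad).
Primary stress: syllable 2 → e.ˈdad.fos.la.nof.pu.ti.bu.fro.

2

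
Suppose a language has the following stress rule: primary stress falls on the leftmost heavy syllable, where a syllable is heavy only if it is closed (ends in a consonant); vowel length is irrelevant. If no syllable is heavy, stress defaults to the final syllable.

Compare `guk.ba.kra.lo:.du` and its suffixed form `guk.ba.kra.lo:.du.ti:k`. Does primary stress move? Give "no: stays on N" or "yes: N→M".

Base `guk.ba.kra.lo:.du` (5 syllables):
  Weights: 1 guk H, 2 ba L, 3 kra L, 4 lo: L, 5 du L.
  Heavy syllables in the domain: 1. The leftmost is syllable 1 (guk).
  → primary stress on syllable 1.
Suffixed `guk.ba.kra.lo:.du.ti:k` (6 syllables):
  Weights: 1 guk H, 2 ba L, 3 kra L, 4 lo: L, 5 du L, 6 ti:k H.
  Heavy syllables in the domain: 1, 6. The leftmost is syllable 1 (guk).
  → primary stress on syllable 1.

no: stays on 1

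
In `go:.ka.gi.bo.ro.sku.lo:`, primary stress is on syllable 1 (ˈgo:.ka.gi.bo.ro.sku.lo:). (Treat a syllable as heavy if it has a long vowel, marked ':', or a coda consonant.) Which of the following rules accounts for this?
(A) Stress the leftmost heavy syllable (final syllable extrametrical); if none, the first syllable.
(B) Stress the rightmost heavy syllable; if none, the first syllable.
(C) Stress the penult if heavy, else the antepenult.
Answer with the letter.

A

Rule A → syllable 1 ✓.
Rule B → syllable 7 (observed: 1).
Rule C → syllable 5 (observed: 1).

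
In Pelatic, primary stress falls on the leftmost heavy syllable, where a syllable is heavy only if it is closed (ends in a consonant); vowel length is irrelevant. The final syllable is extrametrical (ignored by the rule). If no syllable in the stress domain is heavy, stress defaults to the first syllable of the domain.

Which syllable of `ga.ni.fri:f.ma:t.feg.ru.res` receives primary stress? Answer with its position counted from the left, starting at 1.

The final syllable (7, res) is extrametrical; the stress domain is syllables 1–6.
Weights: 1 ga L, 2 ni L, 3 fri:f H, 4 ma:t H, 5 feg H, 6 ru L.
Heavy syllables in the domain: 3, 4, 5. The leftmost is syllable 3 (fri:f).
Primary stress: syllable 3 → ga.ni.ˈfri:f.ma:t.feg.ru.res.

3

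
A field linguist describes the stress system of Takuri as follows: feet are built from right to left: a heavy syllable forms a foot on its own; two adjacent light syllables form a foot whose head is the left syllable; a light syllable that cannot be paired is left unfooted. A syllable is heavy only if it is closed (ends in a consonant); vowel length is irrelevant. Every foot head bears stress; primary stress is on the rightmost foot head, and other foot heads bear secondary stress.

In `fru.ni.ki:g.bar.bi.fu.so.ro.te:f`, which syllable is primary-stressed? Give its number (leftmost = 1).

Weights: 1 fru L, 2 ni L, 3 ki:g H, 4 bar H, 5 bi L, 6 fu L, 7 so L, 8 ro L, 9 te:f H.
Parse right to left (heavy = foot alone; LL = one foot; stranded L unfooted): (ˈfru.ni) (ˈki:g) (ˈbar) (ˈbi.fu) (ˈso.ro) (ˈte:f).
Foot heads: 1, 3, 4, 5, 7, 9.
Primary stress on the rightmost head = syllable 9.
Primary stress: syllable 9 → fru.ni.ki:g.bar.bi.fu.so.ro.ˈte:f.

9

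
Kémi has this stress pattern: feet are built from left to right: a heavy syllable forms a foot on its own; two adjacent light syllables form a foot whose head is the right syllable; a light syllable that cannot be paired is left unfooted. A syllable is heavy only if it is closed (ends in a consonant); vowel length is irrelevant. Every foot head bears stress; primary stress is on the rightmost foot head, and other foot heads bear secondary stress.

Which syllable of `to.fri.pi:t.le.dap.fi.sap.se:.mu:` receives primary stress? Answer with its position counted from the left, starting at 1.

9

Weights: 1 to L, 2 fri L, 3 pi:t H, 4 le L, 5 dap H, 6 fi L, 7 sap H, 8 se: L, 9 mu: L.
Parse left to right (heavy = foot alone; LL = one foot; stranded L unfooted): (to.ˈfri) (ˈpi:t) le (ˈdap) fi (ˈsap) (se:.ˈmu:).
Foot heads: 2, 3, 5, 7, 9.
Primary stress on the rightmost head = syllable 9.
Primary stress: syllable 9 → to.fri.pi:t.le.dap.fi.sap.se:.ˈmu:.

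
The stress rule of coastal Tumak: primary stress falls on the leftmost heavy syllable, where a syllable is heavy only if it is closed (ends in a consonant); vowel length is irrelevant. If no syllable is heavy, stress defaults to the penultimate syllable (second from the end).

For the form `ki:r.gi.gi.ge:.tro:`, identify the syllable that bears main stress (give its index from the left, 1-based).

Weights: 1 ki:r H, 2 gi L, 3 gi L, 4 ge: L, 5 tro: L.
Heavy syllables in the domain: 1. The leftmost is syllable 1 (ki:r).
Primary stress: syllable 1 → ˈki:r.gi.gi.ge:.tro:.

1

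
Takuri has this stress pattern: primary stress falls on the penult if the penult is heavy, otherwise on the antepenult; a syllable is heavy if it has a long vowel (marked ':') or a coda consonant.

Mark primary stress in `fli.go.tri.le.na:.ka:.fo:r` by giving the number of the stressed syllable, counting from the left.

6

Weights: 5 na: H, 6 ka: H, 7 fo:r H.
The penult (syllable 6, ka:) is heavy, so it takes stress.
Primary stress: syllable 6 → fli.go.tri.le.na:.ˈka:.fo:r.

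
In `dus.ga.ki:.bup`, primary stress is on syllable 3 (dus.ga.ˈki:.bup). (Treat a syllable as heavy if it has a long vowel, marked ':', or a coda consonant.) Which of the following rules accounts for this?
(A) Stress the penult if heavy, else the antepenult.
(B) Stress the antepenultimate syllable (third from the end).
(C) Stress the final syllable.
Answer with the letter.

Rule A → syllable 3 ✓.
Rule B → syllable 2 (observed: 3).
Rule C → syllable 4 (observed: 3).

A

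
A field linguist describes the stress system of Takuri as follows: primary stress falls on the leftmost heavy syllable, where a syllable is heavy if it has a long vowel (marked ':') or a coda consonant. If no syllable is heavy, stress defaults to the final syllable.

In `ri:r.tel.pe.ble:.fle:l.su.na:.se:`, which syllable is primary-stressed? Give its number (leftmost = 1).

Weights: 1 ri:r H, 2 tel H, 3 pe L, 4 ble: H, 5 fle:l H, 6 su L, 7 na: H, 8 se: H.
Heavy syllables in the domain: 1, 2, 4, 5, 7, 8. The leftmost is syllable 1 (ri:r).
Primary stress: syllable 1 → ˈri:r.tel.pe.ble:.fle:l.su.na:.se:.

1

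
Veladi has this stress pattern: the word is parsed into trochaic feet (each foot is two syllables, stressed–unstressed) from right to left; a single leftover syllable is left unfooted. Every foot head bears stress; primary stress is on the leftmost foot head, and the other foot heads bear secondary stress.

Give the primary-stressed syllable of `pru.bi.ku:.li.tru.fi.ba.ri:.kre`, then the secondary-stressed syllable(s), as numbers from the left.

Parse right to left into trochaic (ˈσσ) feet: pru (ˈbi.ku:) (ˈli.tru) (ˈfi.ba) (ˈri:.kre). Syllable 1 is left unfooted.
Foot heads (stressed positions): 2, 4, 6, 8.
End Rule Leftmost: primary stress on the leftmost head = syllable 2.
Secondary stress on 4, 6, 8: pru.ˈbi.ku:.ˌli.tru.ˌfi.ba.ˌri:.kre.

primary 2, secondary 4, 6, 8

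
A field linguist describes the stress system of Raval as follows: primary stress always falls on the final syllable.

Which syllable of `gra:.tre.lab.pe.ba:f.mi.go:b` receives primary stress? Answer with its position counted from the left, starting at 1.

The word has 7 syllables; the final syllable is syllable 7 (go:b).
Primary stress: syllable 7 → gra:.tre.lab.pe.ba:f.mi.ˈgo:b.

7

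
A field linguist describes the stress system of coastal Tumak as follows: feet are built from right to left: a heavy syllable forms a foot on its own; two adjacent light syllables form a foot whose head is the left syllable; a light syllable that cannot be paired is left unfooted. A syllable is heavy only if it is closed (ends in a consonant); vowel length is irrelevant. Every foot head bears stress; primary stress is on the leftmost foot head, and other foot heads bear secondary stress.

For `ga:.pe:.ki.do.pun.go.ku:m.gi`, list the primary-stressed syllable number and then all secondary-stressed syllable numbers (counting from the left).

Weights: 1 ga: L, 2 pe: L, 3 ki L, 4 do L, 5 pun H, 6 go L, 7 ku:m H, 8 gi L.
Parse right to left (heavy = foot alone; LL = one foot; stranded L unfooted): (ˈga:.pe:) (ˈki.do) (ˈpun) go (ˈku:m) gi.
Foot heads: 1, 3, 5, 7.
Primary stress on the leftmost head = syllable 1.
Secondary stress on 3, 5, 7: ˈga:.pe:.ˌki.do.ˌpun.go.ˌku:m.gi.

primary 1, secondary 3, 5, 7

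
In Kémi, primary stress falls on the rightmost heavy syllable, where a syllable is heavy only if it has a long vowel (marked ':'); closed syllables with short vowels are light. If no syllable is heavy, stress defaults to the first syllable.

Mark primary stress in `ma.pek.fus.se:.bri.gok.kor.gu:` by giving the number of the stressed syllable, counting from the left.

Weights: 1 ma L, 2 pek L, 3 fus L, 4 se: H, 5 bri L, 6 gok L, 7 kor L, 8 gu: H.
Heavy syllables in the domain: 4, 8. The rightmost is syllable 8 (gu:).
Primary stress: syllable 8 → ma.pek.fus.se:.bri.gok.kor.ˈgu:.

8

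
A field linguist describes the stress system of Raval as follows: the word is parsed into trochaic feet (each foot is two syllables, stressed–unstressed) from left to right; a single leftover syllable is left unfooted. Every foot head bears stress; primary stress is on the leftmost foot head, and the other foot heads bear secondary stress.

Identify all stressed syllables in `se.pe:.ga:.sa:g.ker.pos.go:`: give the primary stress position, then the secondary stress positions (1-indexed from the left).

primary 1, secondary 3, 5

Parse left to right into trochaic (ˈσσ) feet: (ˈse.pe:) (ˈga:.sa:g) (ˈker.pos) go:. Syllable 7 is left unfooted.
Foot heads (stressed positions): 1, 3, 5.
End Rule Leftmost: primary stress on the leftmost head = syllable 1.
Secondary stress on 3, 5: ˈse.pe:.ˌga:.sa:g.ˌker.pos.go:.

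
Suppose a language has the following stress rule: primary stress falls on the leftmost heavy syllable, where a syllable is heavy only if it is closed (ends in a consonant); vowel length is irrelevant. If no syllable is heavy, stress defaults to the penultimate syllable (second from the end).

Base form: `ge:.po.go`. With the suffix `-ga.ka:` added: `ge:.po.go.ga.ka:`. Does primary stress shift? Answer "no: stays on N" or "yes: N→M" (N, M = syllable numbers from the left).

Base `ge:.po.go` (3 syllables):
  Weights: 1 ge: L, 2 po L, 3 go L.
  No heavy syllable in the domain; default to the penultimate syllable (second from the end) = syllable 2.
  → primary stress on syllable 2.
Suffixed `ge:.po.go.ga.ka:` (5 syllables):
  Weights: 1 ge: L, 2 po L, 3 go L, 4 ga L, 5 ka: L.
  No heavy syllable in the domain; default to the penultimate syllable (second from the end) = syllable 4.
  → primary stress on syllable 4.

yes: 2→4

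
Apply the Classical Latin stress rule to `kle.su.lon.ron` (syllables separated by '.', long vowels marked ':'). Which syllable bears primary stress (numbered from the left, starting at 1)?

3

Classical Latin: stress the penult if heavy (long vowel or closed), else the antepenult.
Weights: 2 su L, 3 lon H, 4 ron H.
The penult (syllable 3, lon) is heavy, so it takes stress.
Stress on syllable 3: kle.su.ˈlon.ron.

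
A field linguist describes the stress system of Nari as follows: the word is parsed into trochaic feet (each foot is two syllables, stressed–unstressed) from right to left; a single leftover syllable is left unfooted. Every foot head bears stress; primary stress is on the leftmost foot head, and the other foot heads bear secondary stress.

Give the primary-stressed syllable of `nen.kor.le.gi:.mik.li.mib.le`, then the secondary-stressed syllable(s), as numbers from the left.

primary 1, secondary 3, 5, 7

Parse right to left into trochaic (ˈσσ) feet: (ˈnen.kor) (ˈle.gi:) (ˈmik.li) (ˈmib.le).
Foot heads (stressed positions): 1, 3, 5, 7.
End Rule Leftmost: primary stress on the leftmost head = syllable 1.
Secondary stress on 3, 5, 7: ˈnen.kor.ˌle.gi:.ˌmik.li.ˌmib.le.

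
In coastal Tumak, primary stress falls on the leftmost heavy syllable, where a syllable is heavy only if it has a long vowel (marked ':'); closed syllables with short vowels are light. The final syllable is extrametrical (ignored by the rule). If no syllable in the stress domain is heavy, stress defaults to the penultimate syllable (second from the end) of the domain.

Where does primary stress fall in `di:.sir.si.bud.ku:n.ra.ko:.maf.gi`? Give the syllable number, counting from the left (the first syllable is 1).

1

The final syllable (9, gi) is extrametrical; the stress domain is syllables 1–8.
Weights: 1 di: H, 2 sir L, 3 si L, 4 bud L, 5 ku:n H, 6 ra L, 7 ko: H, 8 maf L.
Heavy syllables in the domain: 1, 5, 7. The leftmost is syllable 1 (di:).
Primary stress: syllable 1 → ˈdi:.sir.si.bud.ku:n.ra.ko:.maf.gi.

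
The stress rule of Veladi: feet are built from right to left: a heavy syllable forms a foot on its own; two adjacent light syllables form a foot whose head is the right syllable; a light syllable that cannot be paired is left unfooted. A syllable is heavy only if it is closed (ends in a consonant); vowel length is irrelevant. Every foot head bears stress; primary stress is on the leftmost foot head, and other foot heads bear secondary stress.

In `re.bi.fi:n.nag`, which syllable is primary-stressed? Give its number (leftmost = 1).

Weights: 1 re L, 2 bi L, 3 fi:n H, 4 nag H.
Parse right to left (heavy = foot alone; LL = one foot; stranded L unfooted): (re.ˈbi) (ˈfi:n) (ˈnag).
Foot heads: 2, 3, 4.
Primary stress on the leftmost head = syllable 2.
Primary stress: syllable 2 → re.ˈbi.fi:n.nag.

2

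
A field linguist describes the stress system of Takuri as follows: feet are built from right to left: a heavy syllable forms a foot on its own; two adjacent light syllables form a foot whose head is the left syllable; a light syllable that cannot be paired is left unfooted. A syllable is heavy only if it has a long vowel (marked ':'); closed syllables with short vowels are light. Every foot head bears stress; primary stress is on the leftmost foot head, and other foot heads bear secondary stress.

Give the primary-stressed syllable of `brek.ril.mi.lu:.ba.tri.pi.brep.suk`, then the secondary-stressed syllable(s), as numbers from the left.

Weights: 1 brek L, 2 ril L, 3 mi L, 4 lu: H, 5 ba L, 6 tri L, 7 pi L, 8 brep L, 9 suk L.
Parse right to left (heavy = foot alone; LL = one foot; stranded L unfooted): brek (ˈril.mi) (ˈlu:) ba (ˈtri.pi) (ˈbrep.suk).
Foot heads: 2, 4, 6, 8.
Primary stress on the leftmost head = syllable 2.
Secondary stress on 4, 6, 8: brek.ˈril.mi.ˌlu:.ba.ˌtri.pi.ˌbrep.suk.

primary 2, secondary 4, 6, 8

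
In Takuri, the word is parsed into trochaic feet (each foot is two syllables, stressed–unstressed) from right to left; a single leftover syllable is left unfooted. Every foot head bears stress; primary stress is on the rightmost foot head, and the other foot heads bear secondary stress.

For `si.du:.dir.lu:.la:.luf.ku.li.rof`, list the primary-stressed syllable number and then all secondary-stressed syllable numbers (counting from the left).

Parse right to left into trochaic (ˈσσ) feet: si (ˈdu:.dir) (ˈlu:.la:) (ˈluf.ku) (ˈli.rof). Syllable 1 is left unfooted.
Foot heads (stressed positions): 2, 4, 6, 8.
End Rule Rightmost: primary stress on the rightmost head = syllable 8.
Secondary stress on 2, 4, 6: si.ˌdu:.dir.ˌlu:.la:.ˌluf.ku.ˈli.rof.

primary 8, secondary 2, 4, 6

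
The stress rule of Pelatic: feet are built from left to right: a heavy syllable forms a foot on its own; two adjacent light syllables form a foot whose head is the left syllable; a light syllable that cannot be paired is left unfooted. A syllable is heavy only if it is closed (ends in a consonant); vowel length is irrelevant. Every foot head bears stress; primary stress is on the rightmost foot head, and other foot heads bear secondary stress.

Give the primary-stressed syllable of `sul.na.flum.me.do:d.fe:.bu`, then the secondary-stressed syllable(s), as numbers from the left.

Weights: 1 sul H, 2 na L, 3 flum H, 4 me L, 5 do:d H, 6 fe: L, 7 bu L.
Parse left to right (heavy = foot alone; LL = one foot; stranded L unfooted): (ˈsul) na (ˈflum) me (ˈdo:d) (ˈfe:.bu).
Foot heads: 1, 3, 5, 6.
Primary stress on the rightmost head = syllable 6.
Secondary stress on 1, 3, 5: ˌsul.na.ˌflum.me.ˌdo:d.ˈfe:.bu.

primary 6, secondary 1, 3, 5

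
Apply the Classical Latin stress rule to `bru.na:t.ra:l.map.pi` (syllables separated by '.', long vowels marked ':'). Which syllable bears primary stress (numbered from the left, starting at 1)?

Classical Latin: stress the penult if heavy (long vowel or closed), else the antepenult.
Weights: 3 ra:l H, 4 map H, 5 pi L.
The penult (syllable 4, map) is heavy, so it takes stress.
Stress on syllable 4: bru.na:t.ra:l.ˈmap.pi.

4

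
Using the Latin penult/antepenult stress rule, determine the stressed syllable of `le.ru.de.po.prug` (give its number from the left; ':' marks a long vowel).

3

Classical Latin: stress the penult if heavy (long vowel or closed), else the antepenult.
Weights: 3 de L, 4 po L, 5 prug H.
The penult (syllable 4, po) is light, so stress falls on the antepenult (syllable 3, de).
Stress on syllable 3: le.ru.ˈde.po.prug.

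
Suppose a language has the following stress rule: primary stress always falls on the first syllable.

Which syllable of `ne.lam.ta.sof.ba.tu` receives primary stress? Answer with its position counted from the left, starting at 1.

1

The word has 6 syllables; the first syllable is syllable 1 (ne).
Primary stress: syllable 1 → ˈne.lam.ta.sof.ba.tu.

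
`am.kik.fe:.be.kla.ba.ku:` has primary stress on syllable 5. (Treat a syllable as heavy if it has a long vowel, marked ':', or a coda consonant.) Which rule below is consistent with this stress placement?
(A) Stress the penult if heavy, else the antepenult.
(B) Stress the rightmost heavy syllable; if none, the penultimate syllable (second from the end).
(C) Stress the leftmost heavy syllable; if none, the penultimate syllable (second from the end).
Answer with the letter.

Rule A → syllable 5 ✓.
Rule B → syllable 7 (observed: 5).
Rule C → syllable 1 (observed: 5).

A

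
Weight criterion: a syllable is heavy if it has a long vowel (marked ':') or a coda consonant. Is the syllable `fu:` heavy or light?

`fu:`: long vowel, open (no coda). Long vowel → heavy.

heavy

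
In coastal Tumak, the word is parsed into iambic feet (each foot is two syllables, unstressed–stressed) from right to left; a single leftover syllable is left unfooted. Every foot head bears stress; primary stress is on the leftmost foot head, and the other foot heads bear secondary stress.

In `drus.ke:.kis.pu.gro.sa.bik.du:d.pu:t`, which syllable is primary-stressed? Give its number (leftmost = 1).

Parse right to left into iambic (σˈσ) feet: drus (ke:.ˈkis) (pu.ˈgro) (sa.ˈbik) (du:d.ˈpu:t). Syllable 1 is left unfooted.
Foot heads (stressed positions): 3, 5, 7, 9.
End Rule Leftmost: primary stress on the leftmost head = syllable 3.
Primary stress: syllable 3 → drus.ke:.ˈkis.pu.gro.sa.bik.du:d.pu:t.

3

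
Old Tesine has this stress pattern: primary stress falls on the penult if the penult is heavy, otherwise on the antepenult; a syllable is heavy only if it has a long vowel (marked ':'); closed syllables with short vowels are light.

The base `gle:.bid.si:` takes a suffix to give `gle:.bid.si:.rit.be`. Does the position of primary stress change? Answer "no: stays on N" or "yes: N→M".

yes: 1→3

Base `gle:.bid.si:` (3 syllables):
  Weights: 1 gle: H, 2 bid L, 3 si: H.
  The penult (syllable 2, bid) is light, so stress falls on the antepenult (syllable 1, gle:).
  → primary stress on syllable 1.
Suffixed `gle:.bid.si:.rit.be` (5 syllables):
  Weights: 3 si: H, 4 rit L, 5 be L.
  The penult (syllable 4, rit) is light, so stress falls on the antepenult (syllable 3, si:).
  → primary stress on syllable 3.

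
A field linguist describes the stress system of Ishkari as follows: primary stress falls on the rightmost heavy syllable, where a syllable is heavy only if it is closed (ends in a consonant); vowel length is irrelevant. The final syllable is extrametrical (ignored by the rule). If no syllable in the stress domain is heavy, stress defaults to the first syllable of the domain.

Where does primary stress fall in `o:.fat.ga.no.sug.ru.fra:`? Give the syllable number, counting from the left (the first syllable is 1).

5

The final syllable (7, fra:) is extrametrical; the stress domain is syllables 1–6.
Weights: 1 o: L, 2 fat H, 3 ga L, 4 no L, 5 sug H, 6 ru L.
Heavy syllables in the domain: 2, 5. The rightmost is syllable 5 (sug).
Primary stress: syllable 5 → o:.fat.ga.no.ˈsug.ru.fra:.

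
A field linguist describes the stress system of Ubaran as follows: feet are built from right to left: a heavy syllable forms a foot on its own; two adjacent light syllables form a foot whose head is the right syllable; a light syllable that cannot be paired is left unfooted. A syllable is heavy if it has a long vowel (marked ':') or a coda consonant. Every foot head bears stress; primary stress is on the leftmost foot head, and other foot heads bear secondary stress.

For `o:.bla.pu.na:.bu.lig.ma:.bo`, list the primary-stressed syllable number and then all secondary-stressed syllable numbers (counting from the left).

primary 1, secondary 3, 4, 6, 7

Weights: 1 o: H, 2 bla L, 3 pu L, 4 na: H, 5 bu L, 6 lig H, 7 ma: H, 8 bo L.
Parse right to left (heavy = foot alone; LL = one foot; stranded L unfooted): (ˈo:) (bla.ˈpu) (ˈna:) bu (ˈlig) (ˈma:) bo.
Foot heads: 1, 3, 4, 6, 7.
Primary stress on the leftmost head = syllable 1.
Secondary stress on 3, 4, 6, 7: ˈo:.bla.ˌpu.ˌna:.bu.ˌlig.ˌma:.bo.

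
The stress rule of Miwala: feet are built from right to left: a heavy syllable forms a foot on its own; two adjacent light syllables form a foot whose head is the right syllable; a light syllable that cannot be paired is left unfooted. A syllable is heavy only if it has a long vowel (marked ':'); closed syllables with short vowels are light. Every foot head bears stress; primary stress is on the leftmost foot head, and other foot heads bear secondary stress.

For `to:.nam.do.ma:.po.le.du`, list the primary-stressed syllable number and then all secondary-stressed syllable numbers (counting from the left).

primary 1, secondary 3, 4, 7

Weights: 1 to: H, 2 nam L, 3 do L, 4 ma: H, 5 po L, 6 le L, 7 du L.
Parse right to left (heavy = foot alone; LL = one foot; stranded L unfooted): (ˈto:) (nam.ˈdo) (ˈma:) po (le.ˈdu).
Foot heads: 1, 3, 4, 7.
Primary stress on the leftmost head = syllable 1.
Secondary stress on 3, 4, 7: ˈto:.nam.ˌdo.ˌma:.po.le.ˌdu.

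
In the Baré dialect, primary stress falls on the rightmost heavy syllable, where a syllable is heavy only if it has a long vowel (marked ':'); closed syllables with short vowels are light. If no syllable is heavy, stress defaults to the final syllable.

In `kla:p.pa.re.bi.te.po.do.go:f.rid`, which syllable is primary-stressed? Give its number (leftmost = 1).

Weights: 1 kla:p H, 2 pa L, 3 re L, 4 bi L, 5 te L, 6 po L, 7 do L, 8 go:f H, 9 rid L.
Heavy syllables in the domain: 1, 8. The rightmost is syllable 8 (go:f).
Primary stress: syllable 8 → kla:p.pa.re.bi.te.po.do.ˈgo:f.rid.

8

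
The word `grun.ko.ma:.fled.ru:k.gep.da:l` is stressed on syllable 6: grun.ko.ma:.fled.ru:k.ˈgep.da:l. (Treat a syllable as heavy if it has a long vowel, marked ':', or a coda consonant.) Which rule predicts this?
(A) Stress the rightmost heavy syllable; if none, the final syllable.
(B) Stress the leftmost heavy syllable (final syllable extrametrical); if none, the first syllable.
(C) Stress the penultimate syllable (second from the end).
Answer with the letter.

C

Rule A → syllable 7 (observed: 6).
Rule B → syllable 1 (observed: 6).
Rule C → syllable 6 ✓.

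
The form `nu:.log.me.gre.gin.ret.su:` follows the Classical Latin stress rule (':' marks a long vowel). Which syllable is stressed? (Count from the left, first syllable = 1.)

6

Classical Latin: stress the penult if heavy (long vowel or closed), else the antepenult.
Weights: 5 gin H, 6 ret H, 7 su: H.
The penult (syllable 6, ret) is heavy, so it takes stress.
Stress on syllable 6: nu:.log.me.gre.gin.ˈret.su:.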